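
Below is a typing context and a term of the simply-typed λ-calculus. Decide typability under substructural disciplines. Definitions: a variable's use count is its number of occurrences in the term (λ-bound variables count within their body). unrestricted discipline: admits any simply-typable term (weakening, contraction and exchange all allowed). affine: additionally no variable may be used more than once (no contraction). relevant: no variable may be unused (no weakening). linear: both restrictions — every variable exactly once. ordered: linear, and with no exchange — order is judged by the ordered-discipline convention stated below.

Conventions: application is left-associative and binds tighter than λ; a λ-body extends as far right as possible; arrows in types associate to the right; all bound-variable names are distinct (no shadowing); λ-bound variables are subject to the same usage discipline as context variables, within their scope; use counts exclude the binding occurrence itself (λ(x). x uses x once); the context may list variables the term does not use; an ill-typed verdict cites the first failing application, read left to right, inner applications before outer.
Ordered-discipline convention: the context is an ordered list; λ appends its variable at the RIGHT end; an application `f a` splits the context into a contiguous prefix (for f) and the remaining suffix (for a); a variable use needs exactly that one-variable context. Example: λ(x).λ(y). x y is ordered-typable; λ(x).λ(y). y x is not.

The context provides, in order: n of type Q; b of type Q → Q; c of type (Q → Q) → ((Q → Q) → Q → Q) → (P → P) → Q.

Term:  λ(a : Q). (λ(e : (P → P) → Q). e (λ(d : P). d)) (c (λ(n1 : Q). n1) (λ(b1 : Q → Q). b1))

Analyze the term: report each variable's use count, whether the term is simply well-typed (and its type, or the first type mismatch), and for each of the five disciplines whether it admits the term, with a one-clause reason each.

use counts: n=0, b=0, c=1, a [bound]=0, e [bound]=1, d [bound]=1, n1 [bound]=1, b1 [bound]=1
left-to-right use order: e, d, c, n1, b1
typing: well-typed — term : Q → Q
ordered ✗ (unused: n, b, a — weakening required)
linear ✗ (unused: n, b, a — weakening required)
affine ✓ (no duplicate uses among n, b, c, a, e, d, n1, b1)
relevant ✗ (unused: n, b, a — weakening required)
unrestricted ✓ (type-checks (Q → Q) and nothing is barred)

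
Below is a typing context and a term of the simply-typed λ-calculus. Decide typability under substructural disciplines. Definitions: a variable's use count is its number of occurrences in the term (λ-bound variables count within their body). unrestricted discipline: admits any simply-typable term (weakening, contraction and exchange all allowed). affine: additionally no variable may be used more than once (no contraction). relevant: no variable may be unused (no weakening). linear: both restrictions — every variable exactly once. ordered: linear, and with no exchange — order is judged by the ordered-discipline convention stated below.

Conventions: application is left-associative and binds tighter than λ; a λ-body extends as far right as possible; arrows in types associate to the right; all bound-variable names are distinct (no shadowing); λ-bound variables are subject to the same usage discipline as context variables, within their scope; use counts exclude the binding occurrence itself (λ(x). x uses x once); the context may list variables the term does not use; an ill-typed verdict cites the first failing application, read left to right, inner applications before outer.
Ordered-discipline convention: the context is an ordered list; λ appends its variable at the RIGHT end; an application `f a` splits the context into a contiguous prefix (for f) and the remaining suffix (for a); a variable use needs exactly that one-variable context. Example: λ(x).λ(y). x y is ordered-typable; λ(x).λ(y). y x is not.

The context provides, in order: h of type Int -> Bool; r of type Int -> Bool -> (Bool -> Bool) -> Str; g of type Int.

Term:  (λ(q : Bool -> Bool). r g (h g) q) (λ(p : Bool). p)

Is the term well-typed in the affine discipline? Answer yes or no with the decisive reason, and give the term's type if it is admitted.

no — repeated use of g ×2
usage: h: 1; r: 1; g: 2; q [bound]: 1; p [bound]: 1
left-to-right use order: r, g, h, g, q, p
typing: ✓ — Str
all disciplines: ordered ✗ · linear ✗ · affine ✗ · relevant ✓ · unrestricted ✓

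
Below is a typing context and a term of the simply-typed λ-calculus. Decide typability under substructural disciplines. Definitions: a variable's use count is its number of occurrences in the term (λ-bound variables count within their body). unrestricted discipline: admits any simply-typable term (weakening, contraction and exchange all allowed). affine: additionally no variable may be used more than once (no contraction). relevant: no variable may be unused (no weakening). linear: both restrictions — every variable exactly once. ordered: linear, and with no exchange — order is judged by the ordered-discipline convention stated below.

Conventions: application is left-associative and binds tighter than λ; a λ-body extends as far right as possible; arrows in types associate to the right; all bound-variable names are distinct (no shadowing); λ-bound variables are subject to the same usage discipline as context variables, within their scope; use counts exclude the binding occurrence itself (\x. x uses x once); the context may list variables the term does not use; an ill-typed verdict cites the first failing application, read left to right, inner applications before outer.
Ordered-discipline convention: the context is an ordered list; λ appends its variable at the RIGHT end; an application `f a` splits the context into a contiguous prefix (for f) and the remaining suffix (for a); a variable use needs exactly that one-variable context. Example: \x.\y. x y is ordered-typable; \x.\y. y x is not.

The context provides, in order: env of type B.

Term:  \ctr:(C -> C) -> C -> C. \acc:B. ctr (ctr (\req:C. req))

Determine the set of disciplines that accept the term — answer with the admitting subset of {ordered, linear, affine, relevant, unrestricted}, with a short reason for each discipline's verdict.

admitted by: unrestricted
usage: env=0; ctr [bound]=2; acc [bound]=0; req [bound]=1
uses in reading order: ctr, ctr, req
typing: well-typed — term : ((C -> C) -> C -> C) -> B -> C -> C
ordered ✗ (needs contraction — ctr ×2; needs weakening: env, acc unused)
linear ✗ (needs contraction — ctr ×2; needs weakening: env, acc unused)
affine ✗ (needs contraction — ctr ×2)
relevant ✗ (needs weakening: env, acc unused)
unrestricted ✓ (well-typed at ((C -> C) -> C -> C) -> B -> C -> C; no restrictions here)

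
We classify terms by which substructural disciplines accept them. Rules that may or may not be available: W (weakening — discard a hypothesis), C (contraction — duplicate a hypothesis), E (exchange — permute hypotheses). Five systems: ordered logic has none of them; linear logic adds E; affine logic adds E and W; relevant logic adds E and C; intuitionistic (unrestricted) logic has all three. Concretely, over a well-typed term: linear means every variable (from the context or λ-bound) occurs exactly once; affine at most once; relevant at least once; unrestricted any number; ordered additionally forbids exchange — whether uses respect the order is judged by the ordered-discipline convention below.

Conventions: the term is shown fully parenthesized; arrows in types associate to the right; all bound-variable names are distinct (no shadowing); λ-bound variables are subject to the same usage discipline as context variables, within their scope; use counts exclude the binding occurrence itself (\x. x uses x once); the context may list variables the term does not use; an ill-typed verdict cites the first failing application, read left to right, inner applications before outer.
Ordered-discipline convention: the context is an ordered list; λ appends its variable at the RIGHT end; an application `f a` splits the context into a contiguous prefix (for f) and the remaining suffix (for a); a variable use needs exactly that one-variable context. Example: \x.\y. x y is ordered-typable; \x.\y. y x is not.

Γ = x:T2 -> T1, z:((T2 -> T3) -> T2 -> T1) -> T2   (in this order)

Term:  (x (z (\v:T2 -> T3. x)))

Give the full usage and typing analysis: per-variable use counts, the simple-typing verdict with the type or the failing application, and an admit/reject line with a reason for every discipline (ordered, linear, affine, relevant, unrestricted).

variable uses: x: 2, z: 1, v (bound): 0
order of uses: x, z, x
typing: ✓ — T1
ordered ✗ (x ×2 used more than once (contraction); v never used (weakening))
linear ✗ (x ×2 used more than once (contraction); v never used (weakening))
affine ✗ (x ×2 used more than once (contraction))
relevant ✗ (v never used (weakening))
unrestricted ✓ (type-checks (T1) and nothing is barred)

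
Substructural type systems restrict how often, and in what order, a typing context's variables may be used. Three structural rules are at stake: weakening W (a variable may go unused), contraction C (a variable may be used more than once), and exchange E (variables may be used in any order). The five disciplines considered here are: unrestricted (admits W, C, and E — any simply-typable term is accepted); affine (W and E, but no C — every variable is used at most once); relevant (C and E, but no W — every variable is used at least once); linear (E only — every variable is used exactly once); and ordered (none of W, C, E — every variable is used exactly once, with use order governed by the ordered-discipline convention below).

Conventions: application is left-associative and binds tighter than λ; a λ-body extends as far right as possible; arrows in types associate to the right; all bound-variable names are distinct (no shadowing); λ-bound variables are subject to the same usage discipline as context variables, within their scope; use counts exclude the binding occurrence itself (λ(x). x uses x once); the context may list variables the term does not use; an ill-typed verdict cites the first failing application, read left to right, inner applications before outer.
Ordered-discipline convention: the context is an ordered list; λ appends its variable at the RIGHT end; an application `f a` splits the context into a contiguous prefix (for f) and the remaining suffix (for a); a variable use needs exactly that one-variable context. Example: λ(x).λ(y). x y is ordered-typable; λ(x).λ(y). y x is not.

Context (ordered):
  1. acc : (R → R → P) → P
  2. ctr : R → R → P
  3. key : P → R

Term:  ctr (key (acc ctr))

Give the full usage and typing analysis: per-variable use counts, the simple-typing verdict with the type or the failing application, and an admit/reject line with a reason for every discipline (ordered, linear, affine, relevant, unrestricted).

use counts: acc: 1; ctr: 2; key: 1
use order (left to right): ctr, key, acc, ctr
typing: well-typed at R → P
ordered: ✗ — needs contraction — ctr ×2
linear: ✗ — needs contraction — ctr ×2
affine: ✗ — needs contraction — ctr ×2
relevant: ✓ — at least one use each (acc, ctr, key)
unrestricted: ✓ — type-checks (R → P) and nothing is barred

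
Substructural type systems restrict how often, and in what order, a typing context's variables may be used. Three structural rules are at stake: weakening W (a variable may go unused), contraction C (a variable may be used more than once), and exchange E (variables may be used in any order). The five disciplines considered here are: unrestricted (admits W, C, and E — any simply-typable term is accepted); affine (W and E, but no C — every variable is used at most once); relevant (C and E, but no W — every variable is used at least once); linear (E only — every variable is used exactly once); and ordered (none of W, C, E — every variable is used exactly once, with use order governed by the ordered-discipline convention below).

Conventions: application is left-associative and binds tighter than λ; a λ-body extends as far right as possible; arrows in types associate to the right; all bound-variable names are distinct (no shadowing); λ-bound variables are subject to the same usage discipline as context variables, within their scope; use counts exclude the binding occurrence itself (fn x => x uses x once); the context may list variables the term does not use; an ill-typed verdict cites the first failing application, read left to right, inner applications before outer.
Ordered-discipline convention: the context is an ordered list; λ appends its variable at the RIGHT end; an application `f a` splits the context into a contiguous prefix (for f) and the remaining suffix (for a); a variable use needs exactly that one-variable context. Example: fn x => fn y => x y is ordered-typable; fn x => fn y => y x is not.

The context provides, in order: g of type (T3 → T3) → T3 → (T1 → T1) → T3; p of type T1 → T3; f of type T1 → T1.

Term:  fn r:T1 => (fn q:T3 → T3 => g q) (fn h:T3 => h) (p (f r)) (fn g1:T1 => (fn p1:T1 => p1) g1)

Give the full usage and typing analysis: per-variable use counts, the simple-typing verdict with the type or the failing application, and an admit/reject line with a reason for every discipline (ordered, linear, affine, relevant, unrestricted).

variable uses: g: 1, p: 1, f: 1, r (bound): 1, q (bound): 1, h (bound): 1, g1 (bound): 1, p1 (bound): 1
left-to-right use order: g, q, h, p, f, r, p1, g1
typing: well-typed at T1 → T3
ordered: ✓, g, p, f, r, q, h, g1, p1: once each, no exchange needed
linear: ✓, g, p, f, r, q, h, g1, p1: one use apiece
affine: ✓, at most one use each (g, p, f, r, q, h, g1, p1)
relevant: ✓, g, p, f, r, q, h, g1, p1: all used, weakening unneeded
unrestricted: ✓, type-checks (T1 → T3) and nothing is barred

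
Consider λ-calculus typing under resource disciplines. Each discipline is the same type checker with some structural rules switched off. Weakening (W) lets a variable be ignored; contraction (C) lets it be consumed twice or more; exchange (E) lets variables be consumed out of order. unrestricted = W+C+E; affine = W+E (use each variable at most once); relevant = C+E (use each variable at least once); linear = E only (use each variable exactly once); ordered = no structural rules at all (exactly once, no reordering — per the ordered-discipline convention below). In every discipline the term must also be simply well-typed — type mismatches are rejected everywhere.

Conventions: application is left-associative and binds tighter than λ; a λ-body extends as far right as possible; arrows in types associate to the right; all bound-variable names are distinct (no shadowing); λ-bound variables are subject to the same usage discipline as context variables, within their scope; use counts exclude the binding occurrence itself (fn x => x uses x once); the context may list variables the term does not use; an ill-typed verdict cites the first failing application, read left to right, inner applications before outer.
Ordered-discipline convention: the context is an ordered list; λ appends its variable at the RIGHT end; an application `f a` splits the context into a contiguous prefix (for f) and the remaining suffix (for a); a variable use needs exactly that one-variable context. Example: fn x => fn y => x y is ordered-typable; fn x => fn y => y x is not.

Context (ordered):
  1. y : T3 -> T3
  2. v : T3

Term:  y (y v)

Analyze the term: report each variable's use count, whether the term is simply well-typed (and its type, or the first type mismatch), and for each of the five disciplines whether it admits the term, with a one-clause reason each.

usage: y: 2×; v: 1×
order of uses: y, y, v
typing: ✓ — T3
ordered ✗ (repeated use of y ×2)
linear ✗ (repeated use of y ×2)
affine ✗ (repeated use of y ×2)
relevant ✓ (at least one use each (y, v))
unrestricted ✓ (type-checks (T3) and nothing is barred)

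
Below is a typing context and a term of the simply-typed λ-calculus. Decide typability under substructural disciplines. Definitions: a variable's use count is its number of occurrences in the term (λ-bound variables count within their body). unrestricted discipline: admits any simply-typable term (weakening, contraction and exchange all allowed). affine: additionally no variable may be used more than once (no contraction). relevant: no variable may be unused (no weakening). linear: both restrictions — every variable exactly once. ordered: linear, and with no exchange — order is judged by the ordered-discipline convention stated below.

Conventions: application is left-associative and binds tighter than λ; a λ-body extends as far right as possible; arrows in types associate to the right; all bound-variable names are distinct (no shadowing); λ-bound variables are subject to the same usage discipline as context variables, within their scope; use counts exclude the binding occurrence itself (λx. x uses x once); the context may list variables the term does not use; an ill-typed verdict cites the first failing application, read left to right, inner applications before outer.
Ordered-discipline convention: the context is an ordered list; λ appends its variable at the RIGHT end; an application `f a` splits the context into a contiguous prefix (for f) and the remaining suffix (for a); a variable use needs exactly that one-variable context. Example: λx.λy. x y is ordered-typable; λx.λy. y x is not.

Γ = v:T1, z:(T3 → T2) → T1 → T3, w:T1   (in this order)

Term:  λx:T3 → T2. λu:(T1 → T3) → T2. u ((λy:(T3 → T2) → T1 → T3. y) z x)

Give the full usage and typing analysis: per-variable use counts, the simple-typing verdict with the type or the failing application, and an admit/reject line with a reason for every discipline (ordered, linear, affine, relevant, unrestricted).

variable uses: v: 0×, z: 1×, w: 0×, x (λ-bound): 1×, u (λ-bound): 1×, y (λ-bound): 1×
uses in reading order: u, y, z, x
typing: well-typed at (T3 → T2) → ((T1 → T3) → T2) → T2
ordered ✗ (v, w never used (weakening))
linear ✗ (v, w never used (weakening))
affine ✓ (v, z, w, x, u, y: no repeats, contraction unneeded)
relevant ✗ (v, w never used (weakening))
unrestricted ✓ (typability at (T3 → T2) → ((T1 → T3) → T2) → T2 is all that's needed)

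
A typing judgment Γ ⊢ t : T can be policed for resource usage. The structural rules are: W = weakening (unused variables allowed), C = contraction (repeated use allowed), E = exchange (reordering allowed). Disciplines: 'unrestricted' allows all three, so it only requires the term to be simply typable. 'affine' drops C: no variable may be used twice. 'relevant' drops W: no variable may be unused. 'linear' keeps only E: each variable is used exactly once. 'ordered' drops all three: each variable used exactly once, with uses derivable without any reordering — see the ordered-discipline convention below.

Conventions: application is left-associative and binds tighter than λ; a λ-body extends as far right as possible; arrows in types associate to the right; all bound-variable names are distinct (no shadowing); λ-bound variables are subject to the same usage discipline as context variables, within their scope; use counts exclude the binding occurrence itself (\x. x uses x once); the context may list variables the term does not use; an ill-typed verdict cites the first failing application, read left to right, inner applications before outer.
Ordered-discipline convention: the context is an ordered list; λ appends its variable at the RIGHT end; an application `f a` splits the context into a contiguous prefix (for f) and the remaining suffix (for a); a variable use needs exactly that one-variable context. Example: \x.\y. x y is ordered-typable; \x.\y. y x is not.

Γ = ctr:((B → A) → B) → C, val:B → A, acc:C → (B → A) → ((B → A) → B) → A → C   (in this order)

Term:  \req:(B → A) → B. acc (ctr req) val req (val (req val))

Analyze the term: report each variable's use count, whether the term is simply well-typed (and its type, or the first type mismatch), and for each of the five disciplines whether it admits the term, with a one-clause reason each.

counts: ctr: 1×; val: 3×; acc: 1×; req [bound]: 3×
uses in reading order: acc, ctr, req, val, req, val, req, val
typing: ✓ — ((B → A) → B) → C
ordered: ✗, needs contraction — val ×3, req ×3
linear: ✗, needs contraction — val ×3, req ×3
affine: ✗, needs contraction — val ×3, req ×3
relevant: ✓, ctr, val, acc, req: all used, weakening unneeded
unrestricted: ✓, simply typable at ((B → A) → B) → C; W, C, E all held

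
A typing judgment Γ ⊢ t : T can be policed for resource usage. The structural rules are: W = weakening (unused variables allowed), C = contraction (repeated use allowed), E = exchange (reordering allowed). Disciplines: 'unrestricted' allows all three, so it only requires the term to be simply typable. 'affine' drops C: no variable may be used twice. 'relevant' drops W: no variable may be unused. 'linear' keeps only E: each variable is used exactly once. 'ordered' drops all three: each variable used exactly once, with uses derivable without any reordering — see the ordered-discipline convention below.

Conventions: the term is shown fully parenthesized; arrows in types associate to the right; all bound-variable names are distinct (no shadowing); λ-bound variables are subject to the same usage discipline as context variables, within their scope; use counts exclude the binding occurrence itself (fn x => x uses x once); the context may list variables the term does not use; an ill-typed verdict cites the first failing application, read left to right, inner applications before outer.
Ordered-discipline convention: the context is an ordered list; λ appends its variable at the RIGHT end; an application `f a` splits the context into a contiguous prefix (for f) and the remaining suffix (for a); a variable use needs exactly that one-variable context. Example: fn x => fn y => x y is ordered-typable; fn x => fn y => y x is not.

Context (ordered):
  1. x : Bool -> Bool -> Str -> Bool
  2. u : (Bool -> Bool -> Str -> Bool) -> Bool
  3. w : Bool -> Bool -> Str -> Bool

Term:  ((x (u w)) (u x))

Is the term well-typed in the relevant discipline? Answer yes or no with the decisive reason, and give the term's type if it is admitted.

yes — every one of x, u, w appears; term : Str -> Bool
usage: x: 2×, u: 2×, w: 1×
order of uses: x, u, w, u, x
typing: well-typed at Str -> Bool
per-discipline verdicts: ordered ✗; linear ✗; affine ✗; relevant ✓; unrestricted ✓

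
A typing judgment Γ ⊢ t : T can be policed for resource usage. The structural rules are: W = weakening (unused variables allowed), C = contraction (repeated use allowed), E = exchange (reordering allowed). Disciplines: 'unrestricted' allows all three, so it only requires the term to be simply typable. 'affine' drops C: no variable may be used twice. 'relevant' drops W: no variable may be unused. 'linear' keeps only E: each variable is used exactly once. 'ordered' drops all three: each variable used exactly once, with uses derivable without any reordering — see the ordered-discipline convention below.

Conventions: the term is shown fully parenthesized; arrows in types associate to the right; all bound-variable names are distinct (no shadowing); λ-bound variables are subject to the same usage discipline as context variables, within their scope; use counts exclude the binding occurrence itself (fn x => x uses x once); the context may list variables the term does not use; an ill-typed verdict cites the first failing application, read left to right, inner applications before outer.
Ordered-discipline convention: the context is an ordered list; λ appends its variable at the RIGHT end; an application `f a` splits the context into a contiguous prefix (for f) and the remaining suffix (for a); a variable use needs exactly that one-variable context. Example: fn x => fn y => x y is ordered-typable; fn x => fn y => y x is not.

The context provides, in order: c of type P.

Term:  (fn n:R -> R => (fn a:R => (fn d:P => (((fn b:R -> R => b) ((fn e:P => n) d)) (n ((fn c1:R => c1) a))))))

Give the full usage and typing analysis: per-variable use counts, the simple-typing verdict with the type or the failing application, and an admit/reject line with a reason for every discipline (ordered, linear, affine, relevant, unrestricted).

counts: c: 0×; n (λ-bound): 2×; a (λ-bound): 1×; d (λ-bound): 1×; b (λ-bound): 1×; e (λ-bound): 0×; c1 (λ-bound): 1×
uses in reading order: b, n, d, n, c1, a
typing: well-typed at (R -> R) -> R -> P -> R
ordered ✗ (n ×2 used more than once (contraction); needs weakening: c, e unused)
linear ✗ (n ×2 used more than once (contraction); needs weakening: c, e unused)
affine ✗ (n ×2 used more than once (contraction))
relevant ✗ (needs weakening: c, e unused)
unrestricted ✓ (well-typed at (R -> R) -> R -> P -> R; no restrictions here)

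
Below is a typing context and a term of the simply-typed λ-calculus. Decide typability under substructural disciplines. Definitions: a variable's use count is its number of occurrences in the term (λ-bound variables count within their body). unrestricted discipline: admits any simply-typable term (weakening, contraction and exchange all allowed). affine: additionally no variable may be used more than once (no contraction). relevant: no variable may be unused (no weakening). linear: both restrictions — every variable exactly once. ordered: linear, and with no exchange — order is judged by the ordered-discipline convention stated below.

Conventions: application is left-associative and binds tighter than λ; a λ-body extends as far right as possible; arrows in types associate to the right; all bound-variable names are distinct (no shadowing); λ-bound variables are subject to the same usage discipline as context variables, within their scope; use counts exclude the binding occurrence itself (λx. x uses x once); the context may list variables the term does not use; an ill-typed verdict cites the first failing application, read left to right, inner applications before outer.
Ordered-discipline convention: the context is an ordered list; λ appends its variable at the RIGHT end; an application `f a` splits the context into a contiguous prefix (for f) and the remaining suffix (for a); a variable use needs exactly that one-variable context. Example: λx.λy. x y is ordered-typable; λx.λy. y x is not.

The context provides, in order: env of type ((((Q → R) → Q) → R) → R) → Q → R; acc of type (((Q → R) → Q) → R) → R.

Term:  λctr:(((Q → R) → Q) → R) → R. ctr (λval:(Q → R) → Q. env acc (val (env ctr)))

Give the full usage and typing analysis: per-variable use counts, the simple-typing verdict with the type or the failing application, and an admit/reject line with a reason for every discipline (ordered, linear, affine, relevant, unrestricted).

counts: env: 2; acc: 1; ctr [bound]: 2; val [bound]: 1
order of uses: ctr, env, acc, val, env, ctr
typing: well-typed — term : ((((Q → R) → Q) → R) → R) → R
ordered: ✗ — env ×2, ctr ×2 used more than once (contraction)
linear: ✗ — env ×2, ctr ×2 used more than once (contraction)
affine: ✗ — env ×2, ctr ×2 used more than once (contraction)
relevant: ✓ — none of env, acc, ctr, val goes unused
unrestricted: ✓ — well-typed at ((((Q → R) → Q) → R) → R) → R; no restrictions here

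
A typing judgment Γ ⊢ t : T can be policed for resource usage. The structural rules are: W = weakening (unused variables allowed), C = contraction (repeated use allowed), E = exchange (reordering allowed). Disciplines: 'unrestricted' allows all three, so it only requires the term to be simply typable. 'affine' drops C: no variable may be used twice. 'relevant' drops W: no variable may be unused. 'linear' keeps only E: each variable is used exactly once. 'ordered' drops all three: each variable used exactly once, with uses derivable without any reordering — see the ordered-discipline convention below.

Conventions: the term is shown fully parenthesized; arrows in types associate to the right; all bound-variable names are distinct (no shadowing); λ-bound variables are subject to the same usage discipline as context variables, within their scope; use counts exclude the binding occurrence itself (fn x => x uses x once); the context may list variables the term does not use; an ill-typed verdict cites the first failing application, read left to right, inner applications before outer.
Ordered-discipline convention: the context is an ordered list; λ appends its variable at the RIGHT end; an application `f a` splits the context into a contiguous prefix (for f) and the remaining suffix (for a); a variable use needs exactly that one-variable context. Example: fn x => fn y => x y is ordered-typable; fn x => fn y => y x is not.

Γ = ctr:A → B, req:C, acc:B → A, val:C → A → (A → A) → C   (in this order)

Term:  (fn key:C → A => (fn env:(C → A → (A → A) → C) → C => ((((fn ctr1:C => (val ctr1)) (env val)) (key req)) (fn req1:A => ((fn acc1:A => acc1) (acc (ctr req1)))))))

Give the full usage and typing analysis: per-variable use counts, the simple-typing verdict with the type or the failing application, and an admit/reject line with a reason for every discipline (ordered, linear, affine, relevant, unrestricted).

usage: ctr=1, req=1, acc=1, val=2, key [bound]=1, env [bound]=1, ctr1 [bound]=1, req1 [bound]=1, acc1 [bound]=1
use order (left to right): val, ctr1, env, val, key, req, acc1, acc, ctr, req1
typing: the term checks, with type (C → A) → ((C → A → (A → A) → C) → C) → C
ordered: ✗, repeated use of val ×2
linear: ✗, repeated use of val ×2
affine: ✗, repeated use of val ×2
relevant: ✓, at least one use each (ctr, req, acc, val, key, env, ctr1, req1, acc1)
unrestricted: ✓, type-checks ((C → A) → ((C → A → (A → A) → C) → C) → C) and nothing is barred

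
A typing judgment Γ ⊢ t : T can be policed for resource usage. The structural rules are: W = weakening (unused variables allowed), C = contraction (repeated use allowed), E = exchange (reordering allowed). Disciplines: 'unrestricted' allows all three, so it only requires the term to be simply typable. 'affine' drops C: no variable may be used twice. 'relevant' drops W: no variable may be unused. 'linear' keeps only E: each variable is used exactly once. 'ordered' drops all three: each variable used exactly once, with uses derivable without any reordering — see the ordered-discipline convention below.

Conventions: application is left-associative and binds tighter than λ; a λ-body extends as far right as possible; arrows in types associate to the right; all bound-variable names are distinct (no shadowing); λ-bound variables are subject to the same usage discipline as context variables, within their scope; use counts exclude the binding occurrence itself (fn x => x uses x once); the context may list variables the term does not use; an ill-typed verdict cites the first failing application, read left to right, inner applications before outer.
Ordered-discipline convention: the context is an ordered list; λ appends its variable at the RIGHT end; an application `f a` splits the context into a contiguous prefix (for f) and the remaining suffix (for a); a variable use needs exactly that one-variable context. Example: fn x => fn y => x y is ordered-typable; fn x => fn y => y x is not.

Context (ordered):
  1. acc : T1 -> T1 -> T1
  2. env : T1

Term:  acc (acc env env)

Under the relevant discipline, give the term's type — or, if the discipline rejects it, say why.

term : T1 -> T1
counts: acc=2; env=2
left-to-right use order: acc, acc, env, env
typing: well-typed — term : T1 -> T1
across the five disciplines: ordered ✗, linear ✗, affine ✗, relevant ✓, unrestricted ✓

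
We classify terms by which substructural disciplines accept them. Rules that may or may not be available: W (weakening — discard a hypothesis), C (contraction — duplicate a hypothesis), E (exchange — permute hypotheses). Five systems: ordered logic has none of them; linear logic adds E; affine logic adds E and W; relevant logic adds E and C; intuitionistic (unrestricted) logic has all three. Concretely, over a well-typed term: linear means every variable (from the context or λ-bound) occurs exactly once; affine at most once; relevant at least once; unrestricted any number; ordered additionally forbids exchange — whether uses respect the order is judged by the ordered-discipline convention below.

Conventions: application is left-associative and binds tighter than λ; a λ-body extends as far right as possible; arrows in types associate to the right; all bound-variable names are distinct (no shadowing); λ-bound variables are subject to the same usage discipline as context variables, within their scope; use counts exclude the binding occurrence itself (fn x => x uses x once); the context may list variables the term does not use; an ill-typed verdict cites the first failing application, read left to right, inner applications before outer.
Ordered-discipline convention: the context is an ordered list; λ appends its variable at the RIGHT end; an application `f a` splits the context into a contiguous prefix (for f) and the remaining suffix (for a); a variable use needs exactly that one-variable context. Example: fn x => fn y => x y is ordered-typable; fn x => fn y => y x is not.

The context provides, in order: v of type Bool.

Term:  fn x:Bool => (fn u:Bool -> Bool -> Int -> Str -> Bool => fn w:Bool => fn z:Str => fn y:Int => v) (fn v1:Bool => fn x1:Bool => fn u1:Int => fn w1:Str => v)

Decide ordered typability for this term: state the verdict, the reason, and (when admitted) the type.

no — repeated use of v ×2; needs weakening: x, u, w, z, y, v1, x1, u1, w1 unused
counts: v ×2, x (bound) ×0, u (bound) ×0, w (bound) ×0, z (bound) ×0, y (bound) ×0, v1 (bound) ×0, x1 (bound) ×0, u1 (bound) ×0, w1 (bound) ×0
left-to-right use order: v, v
typing: well-typed at Bool -> Bool -> Str -> Int -> Bool
all disciplines: ordered ✗, linear ✗, affine ✗, relevant ✗, unrestricted ✓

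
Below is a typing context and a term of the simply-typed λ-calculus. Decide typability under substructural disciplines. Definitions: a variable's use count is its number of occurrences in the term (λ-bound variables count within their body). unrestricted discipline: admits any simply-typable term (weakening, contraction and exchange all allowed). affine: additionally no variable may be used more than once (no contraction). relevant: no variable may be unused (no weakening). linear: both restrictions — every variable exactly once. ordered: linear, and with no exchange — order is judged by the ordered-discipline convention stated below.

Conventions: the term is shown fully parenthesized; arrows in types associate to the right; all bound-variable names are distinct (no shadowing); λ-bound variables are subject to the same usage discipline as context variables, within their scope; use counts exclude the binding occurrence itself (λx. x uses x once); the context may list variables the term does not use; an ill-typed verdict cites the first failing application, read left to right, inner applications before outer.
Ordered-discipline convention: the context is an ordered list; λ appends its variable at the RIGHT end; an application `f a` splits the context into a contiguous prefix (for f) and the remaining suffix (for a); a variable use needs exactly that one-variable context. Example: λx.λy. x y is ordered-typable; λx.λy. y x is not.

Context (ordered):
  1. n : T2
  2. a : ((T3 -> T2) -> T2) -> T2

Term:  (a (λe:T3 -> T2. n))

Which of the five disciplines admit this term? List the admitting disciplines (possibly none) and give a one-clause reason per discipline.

admitting disciplines: affine, unrestricted
use counts: n: 1; a: 1; e [bound]: 0
use order (left to right): a, n
typing: well-typed at T2
ordered: ✗, unused: e — weakening required
linear: ✗, unused: e — weakening required
affine: ✓, n, a, e: no repeats, contraction unneeded
relevant: ✗, unused: e — weakening required
unrestricted: ✓, well-typed at T2; no restrictions here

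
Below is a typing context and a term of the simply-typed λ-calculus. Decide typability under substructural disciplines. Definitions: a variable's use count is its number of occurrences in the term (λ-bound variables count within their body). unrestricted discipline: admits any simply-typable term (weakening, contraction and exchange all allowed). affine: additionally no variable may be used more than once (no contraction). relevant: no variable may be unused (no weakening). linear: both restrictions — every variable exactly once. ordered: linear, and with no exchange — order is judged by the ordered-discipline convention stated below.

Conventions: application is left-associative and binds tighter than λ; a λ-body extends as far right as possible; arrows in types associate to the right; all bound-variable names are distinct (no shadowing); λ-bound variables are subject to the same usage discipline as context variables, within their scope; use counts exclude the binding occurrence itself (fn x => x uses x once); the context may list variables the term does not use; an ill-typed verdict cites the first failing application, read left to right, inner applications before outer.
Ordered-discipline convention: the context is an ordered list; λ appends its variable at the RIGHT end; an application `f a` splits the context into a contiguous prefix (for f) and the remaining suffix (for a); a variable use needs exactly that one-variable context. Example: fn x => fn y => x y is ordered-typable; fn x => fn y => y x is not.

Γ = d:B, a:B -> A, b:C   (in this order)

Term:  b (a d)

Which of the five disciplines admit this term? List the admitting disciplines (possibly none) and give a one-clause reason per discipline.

admitted in: none
variable uses: d: 1, a: 1, b: 1
uses in reading order: b, a, d
typing: ill-typed: applying a non-function (C)
ordered: ✗ — the type mismatch rejects it
linear: ✗ — not simply typable
affine: ✗ — fails simple typing
relevant: ✗ — a type mismatch blocks all five
unrestricted: ✗ — the type mismatch rejects it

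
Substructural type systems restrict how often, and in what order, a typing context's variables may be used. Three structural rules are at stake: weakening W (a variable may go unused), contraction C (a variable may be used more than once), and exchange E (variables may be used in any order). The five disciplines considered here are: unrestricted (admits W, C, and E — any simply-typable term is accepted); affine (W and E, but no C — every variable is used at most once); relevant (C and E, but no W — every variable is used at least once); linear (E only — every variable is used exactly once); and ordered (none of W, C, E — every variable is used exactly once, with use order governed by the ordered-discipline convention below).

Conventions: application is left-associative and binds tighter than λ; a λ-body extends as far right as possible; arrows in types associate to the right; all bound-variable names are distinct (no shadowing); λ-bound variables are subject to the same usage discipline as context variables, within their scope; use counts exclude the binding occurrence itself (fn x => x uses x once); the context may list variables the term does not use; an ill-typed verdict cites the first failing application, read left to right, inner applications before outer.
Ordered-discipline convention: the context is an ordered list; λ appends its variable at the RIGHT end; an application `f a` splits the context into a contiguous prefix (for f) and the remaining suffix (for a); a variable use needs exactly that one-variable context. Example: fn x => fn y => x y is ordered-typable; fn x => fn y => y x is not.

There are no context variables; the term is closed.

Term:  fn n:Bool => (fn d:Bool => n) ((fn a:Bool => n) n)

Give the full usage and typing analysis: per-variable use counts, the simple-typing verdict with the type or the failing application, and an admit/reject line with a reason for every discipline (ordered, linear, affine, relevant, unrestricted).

use counts: n [bound]: 3; d [bound]: 0; a [bound]: 0
uses in reading order: n, n, n
typing: well-typed at Bool → Bool
ordered: ✗, uses contraction: n ×3; d, a left unused
linear: ✗, uses contraction: n ×3; d, a left unused
affine: ✗, uses contraction: n ×3
relevant: ✗, d, a left unused
unrestricted: ✓, simply typable at Bool → Bool; W, C, E all held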